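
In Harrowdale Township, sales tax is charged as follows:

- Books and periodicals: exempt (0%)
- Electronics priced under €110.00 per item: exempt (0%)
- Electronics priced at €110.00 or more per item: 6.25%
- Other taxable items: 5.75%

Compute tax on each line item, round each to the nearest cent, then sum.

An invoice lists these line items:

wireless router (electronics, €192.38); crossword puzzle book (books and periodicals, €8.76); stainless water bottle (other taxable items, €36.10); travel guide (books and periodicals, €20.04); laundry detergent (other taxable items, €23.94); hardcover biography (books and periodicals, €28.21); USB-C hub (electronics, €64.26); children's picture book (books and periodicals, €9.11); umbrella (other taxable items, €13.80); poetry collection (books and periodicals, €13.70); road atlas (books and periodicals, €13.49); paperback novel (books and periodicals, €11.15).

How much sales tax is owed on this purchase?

Wireless router €192.38: electronics, €110.00 or more → 6.25% → €12.02
Crossword puzzle book €8.76: books and periodicals → 0% → €0.00
Stainless water bottle €36.10: other taxable items → 5.75% → €2.08
Travel guide €20.04: books and periodicals → 0% → €0.00
Laundry detergent €23.94: other taxable items → 5.75% → €1.38
Hardcover biography €28.21: books and periodicals → 0% → €0.00
USB-C hub €64.26: electronics, under €110.00 → 0% → €0.00
Children's picture book €9.11: books and periodicals → 0% → €0.00
Umbrella €13.80: other taxable items → 5.75% → €0.79
Poetry collection €13.70: books and periodicals → 0% → €0.00
Road atlas €13.49: books and periodicals → 0% → €0.00
Paperback novel €11.15: books and periodicals → 0% → €0.00
Total tax = €12.02 + €2.08 + €1.38 + €0.79 = €16.27

€16.27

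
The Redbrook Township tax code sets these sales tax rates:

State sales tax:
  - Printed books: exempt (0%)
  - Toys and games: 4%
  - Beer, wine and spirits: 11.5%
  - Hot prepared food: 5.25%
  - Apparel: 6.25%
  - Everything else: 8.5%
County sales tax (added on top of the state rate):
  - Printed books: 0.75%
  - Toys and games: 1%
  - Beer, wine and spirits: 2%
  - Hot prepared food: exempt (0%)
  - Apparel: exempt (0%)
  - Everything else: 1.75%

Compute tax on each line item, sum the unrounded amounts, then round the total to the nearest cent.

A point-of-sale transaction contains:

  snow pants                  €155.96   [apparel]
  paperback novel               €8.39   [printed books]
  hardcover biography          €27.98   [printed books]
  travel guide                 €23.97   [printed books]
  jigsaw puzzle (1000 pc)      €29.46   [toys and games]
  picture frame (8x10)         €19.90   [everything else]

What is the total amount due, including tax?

Snow pants €155.96: apparel → 6.25% + 0% county = 6.25% → €9.7475
Paperback novel €8.39: printed books → 0% + 0.75% county = 0.75% → €0.062925
Hardcover biography €27.98: printed books → 0% + 0.75% county = 0.75% → €0.20985
Travel guide €23.97: printed books → 0% + 0.75% county = 0.75% → €0.179775
Jigsaw puzzle (1000 pc) €29.46: toys and games → 4% + 1% county = 5% → €1.473
Picture frame (8x10) €19.90: everything else → 8.5% + 1.75% county = 10.25% → €2.03975
Subtotal = €265.66; unrounded tax = €13.7128 → €13.71; total due = €279.37

€279.37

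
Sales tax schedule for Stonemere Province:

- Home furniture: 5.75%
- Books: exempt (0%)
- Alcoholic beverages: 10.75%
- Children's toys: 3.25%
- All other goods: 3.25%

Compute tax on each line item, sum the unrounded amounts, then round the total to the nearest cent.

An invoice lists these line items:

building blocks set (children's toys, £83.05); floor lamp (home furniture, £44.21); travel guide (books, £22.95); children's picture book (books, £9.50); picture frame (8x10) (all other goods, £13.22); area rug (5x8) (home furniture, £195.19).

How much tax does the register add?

Building blocks set £83.05: children's toys → 3.25% → £2.699125
Floor lamp £44.21: home furniture → 5.75% → £2.542075
Travel guide £22.95: books → 0% → £0.00
Children's picture book £9.50: books → 0% → £0.00
Picture frame (8x10) £13.22: all other goods → 3.25% → £0.42965
Area rug (5x8) £195.19: home furniture → 5.75% → £11.223425
Unrounded tax sum = £16.894275 → £16.89

£16.89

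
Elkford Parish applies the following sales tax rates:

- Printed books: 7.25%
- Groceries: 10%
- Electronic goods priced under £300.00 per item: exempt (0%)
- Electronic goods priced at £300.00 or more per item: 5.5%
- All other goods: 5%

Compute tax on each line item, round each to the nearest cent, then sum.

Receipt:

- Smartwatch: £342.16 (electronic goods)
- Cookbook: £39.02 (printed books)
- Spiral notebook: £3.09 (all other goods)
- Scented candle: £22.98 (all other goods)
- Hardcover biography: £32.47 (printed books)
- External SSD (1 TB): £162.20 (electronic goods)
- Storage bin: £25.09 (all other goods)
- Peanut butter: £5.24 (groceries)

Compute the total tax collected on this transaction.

£27.07

Smartwatch £342.16: electronic goods, £300.00 or more → 5.5% → £18.82
Cookbook £39.02: printed books → 7.25% → £2.83
Spiral notebook £3.09: all other goods → 5% → £0.15
Scented candle £22.98: all other goods → 5% → £1.15
Hardcover biography £32.47: printed books → 7.25% → £2.35
External SSD (1 TB) £162.20: electronic goods, under £300.00 → 0% → £0.00
Storage bin £25.09: all other goods → 5% → £1.25
Peanut butter £5.24: groceries → 10% → £0.52
Total tax = £18.82 + £2.83 + £0.15 + £1.15 + £2.35 + £1.25 + £0.52 = £27.07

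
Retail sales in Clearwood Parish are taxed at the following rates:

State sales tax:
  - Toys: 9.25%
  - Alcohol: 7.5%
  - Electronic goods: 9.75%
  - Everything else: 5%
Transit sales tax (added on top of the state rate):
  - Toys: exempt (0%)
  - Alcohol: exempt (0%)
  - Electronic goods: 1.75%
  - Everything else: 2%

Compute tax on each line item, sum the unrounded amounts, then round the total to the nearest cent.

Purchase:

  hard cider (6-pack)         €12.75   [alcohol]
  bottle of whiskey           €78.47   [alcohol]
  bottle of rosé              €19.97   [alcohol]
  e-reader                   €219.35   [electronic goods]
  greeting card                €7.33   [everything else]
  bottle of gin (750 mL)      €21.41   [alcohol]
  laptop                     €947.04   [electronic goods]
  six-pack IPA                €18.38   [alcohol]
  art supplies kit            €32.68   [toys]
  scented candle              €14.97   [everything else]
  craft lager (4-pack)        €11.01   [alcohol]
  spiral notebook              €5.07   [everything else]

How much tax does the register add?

€151.22

Hard cider (6-pack) €12.75: alcohol → 7.5% + 0% transit = 7.5% → €0.95625
Bottle of whiskey €78.47: alcohol → 7.5% + 0% transit = 7.5% → €5.88525
Bottle of rosé €19.97: alcohol → 7.5% + 0% transit = 7.5% → €1.49775
E-reader €219.35: electronic goods → 9.75% + 1.75% transit = 11.5% → €25.22525
Greeting card €7.33: everything else → 5% + 2% transit = 7% → €0.5131
Bottle of gin (750 mL) €21.41: alcohol → 7.5% + 0% transit = 7.5% → €1.60575
Laptop €947.04: electronic goods → 9.75% + 1.75% transit = 11.5% → €108.9096
Six-pack IPA €18.38: alcohol → 7.5% + 0% transit = 7.5% → €1.3785
Art supplies kit €32.68: toys → 9.25% + 0% transit = 9.25% → €3.0229
Scented candle €14.97: everything else → 5% + 2% transit = 7% → €1.0479
Craft lager (4-pack) €11.01: alcohol → 7.5% + 0% transit = 7.5% → €0.82575
Spiral notebook €5.07: everything else → 5% + 2% transit = 7% → €0.3549
Unrounded tax sum = €151.2229 → €151.22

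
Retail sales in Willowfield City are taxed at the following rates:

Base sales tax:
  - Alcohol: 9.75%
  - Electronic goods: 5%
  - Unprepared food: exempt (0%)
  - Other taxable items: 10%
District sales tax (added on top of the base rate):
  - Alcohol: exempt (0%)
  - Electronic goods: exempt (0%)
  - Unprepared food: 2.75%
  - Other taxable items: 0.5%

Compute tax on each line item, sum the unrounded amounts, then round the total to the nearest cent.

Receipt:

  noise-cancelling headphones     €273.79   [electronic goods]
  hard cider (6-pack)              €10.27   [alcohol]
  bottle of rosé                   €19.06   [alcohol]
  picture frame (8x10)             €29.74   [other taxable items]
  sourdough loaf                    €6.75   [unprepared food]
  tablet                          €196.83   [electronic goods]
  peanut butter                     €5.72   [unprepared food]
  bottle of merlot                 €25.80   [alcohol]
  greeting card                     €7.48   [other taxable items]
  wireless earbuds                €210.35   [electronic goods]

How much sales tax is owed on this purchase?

€43.67

Noise-cancelling headphones €273.79: electronic goods → 5% + 0% district = 5% → €13.6895
Hard cider (6-pack) €10.27: alcohol → 9.75% + 0% district = 9.75% → €1.001325
Bottle of rosé €19.06: alcohol → 9.75% + 0% district = 9.75% → €1.85835
Picture frame (8x10) €29.74: other taxable items → 10% + 0.5% district = 10.5% → €3.1227
Sourdough loaf €6.75: unprepared food → 0% + 2.75% district = 2.75% → €0.185625
Tablet €196.83: electronic goods → 5% + 0% district = 5% → €9.8415
Peanut butter €5.72: unprepared food → 0% + 2.75% district = 2.75% → €0.1573
Bottle of merlot €25.80: alcohol → 9.75% + 0% district = 9.75% → €2.5155
Greeting card €7.48: other taxable items → 10% + 0.5% district = 10.5% → €0.7854
Wireless earbuds €210.35: electronic goods → 5% + 0% district = 5% → €10.5175
Unrounded tax sum = €43.6747 → €43.67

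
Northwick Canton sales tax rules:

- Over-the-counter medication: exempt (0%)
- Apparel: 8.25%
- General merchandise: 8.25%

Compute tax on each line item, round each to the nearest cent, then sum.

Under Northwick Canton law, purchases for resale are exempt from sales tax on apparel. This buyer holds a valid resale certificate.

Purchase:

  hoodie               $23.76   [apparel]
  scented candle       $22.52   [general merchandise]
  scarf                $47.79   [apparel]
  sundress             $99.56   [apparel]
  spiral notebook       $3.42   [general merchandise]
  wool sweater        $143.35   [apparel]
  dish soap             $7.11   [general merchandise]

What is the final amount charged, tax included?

Hoodie $23.76: apparel, buyer-exempt → 0% → $0.00
Scented candle $22.52: general merchandise → 8.25% → $1.86
Scarf $47.79: apparel, buyer-exempt → 0% → $0.00
Sundress $99.56: apparel, buyer-exempt → 0% → $0.00
Spiral notebook $3.42: general merchandise → 8.25% → $0.28
Wool sweater $143.35: apparel, buyer-exempt → 0% → $0.00
Dish soap $7.11: general merchandise → 8.25% → $0.59
Subtotal = $347.51; tax = $2.73; total due = $350.24

$350.24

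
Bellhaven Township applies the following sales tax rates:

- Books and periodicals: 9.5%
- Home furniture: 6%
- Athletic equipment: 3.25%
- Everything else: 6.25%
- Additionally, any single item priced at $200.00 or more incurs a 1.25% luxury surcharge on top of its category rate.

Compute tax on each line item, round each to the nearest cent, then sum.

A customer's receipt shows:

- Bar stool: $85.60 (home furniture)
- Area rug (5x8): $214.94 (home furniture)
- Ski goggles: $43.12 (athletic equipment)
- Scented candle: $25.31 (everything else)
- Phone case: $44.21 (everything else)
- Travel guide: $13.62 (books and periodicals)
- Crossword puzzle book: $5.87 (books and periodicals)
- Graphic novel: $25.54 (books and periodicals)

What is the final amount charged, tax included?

$488.95

Bar stool $85.60: home furniture → 6% → $5.14
Area rug (5x8) $214.94: home furniture → 6% + 1.25% surcharge = 7.25% → $15.58
Ski goggles $43.12: athletic equipment → 3.25% → $1.40
Scented candle $25.31: everything else → 6.25% → $1.58
Phone case $44.21: everything else → 6.25% → $2.76
Travel guide $13.62: books and periodicals → 9.5% → $1.29
Crossword puzzle book $5.87: books and periodicals → 9.5% → $0.56
Graphic novel $25.54: books and periodicals → 9.5% → $2.43
Subtotal = $458.21; tax = $30.74; total due = $488.95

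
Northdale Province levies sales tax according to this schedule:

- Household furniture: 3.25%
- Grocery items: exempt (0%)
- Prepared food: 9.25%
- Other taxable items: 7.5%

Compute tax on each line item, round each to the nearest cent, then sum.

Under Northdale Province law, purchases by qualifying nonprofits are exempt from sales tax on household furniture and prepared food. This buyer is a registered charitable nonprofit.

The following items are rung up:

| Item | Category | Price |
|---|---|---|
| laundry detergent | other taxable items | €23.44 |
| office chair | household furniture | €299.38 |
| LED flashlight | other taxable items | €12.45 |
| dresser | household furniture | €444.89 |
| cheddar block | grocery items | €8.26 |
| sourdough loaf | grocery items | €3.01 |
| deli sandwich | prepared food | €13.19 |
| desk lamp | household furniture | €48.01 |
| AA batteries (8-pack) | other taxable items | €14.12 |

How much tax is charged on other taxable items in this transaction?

Laundry detergent €23.44: other taxable items → 7.5% → €1.76
LED flashlight €12.45: other taxable items → 7.5% → €0.93
AA batteries (8-pack) €14.12: other taxable items → 7.5% → €1.06
Tax on other taxable items = €1.76 + €0.93 + €1.06 = €3.75

€3.75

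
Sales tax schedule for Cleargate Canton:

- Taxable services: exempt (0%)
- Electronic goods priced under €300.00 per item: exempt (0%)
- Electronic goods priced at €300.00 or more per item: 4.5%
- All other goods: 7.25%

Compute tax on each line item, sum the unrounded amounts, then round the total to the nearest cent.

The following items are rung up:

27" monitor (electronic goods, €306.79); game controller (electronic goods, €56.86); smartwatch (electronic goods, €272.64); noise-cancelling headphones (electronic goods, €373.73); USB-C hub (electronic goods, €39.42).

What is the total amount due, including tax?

27" monitor €306.79: electronic goods, €300.00 or more → 4.5% → €13.80555
Game controller €56.86: electronic goods, under €300.00 → 0% → €0.00
Smartwatch €272.64: electronic goods, under €300.00 → 0% → €0.00
Noise-cancelling headphones €373.73: electronic goods, €300.00 or more → 4.5% → €16.81785
USB-C hub €39.42: electronic goods, under €300.00 → 0% → €0.00
Subtotal = €1049.44; unrounded tax = €30.6234 → €30.62; total due = €1080.06

€1080.06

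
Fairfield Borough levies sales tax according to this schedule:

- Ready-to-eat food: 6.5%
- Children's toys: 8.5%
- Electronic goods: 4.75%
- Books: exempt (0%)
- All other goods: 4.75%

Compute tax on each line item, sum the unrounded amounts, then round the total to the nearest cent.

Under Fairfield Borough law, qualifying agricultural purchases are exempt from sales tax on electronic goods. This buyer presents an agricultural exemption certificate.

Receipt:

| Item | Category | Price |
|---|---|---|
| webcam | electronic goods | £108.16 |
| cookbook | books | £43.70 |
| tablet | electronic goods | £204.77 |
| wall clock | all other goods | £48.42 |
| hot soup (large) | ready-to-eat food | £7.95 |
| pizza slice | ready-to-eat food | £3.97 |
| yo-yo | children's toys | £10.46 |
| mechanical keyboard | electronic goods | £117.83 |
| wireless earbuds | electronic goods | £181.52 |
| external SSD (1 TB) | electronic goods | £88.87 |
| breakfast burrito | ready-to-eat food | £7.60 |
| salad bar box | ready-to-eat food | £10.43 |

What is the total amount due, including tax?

£838.82

Webcam £108.16: electronic goods, buyer-exempt → 0% → £0.00
Cookbook £43.70: books → 0% → £0.00
Tablet £204.77: electronic goods, buyer-exempt → 0% → £0.00
Wall clock £48.42: all other goods → 4.75% → £2.29995
Hot soup (large) £7.95: ready-to-eat food → 6.5% → £0.51675
Pizza slice £3.97: ready-to-eat food → 6.5% → £0.25805
Yo-yo £10.46: children's toys → 8.5% → £0.8891
Mechanical keyboard £117.83: electronic goods, buyer-exempt → 0% → £0.00
Wireless earbuds £181.52: electronic goods, buyer-exempt → 0% → £0.00
External SSD (1 TB) £88.87: electronic goods, buyer-exempt → 0% → £0.00
Breakfast burrito £7.60: ready-to-eat food → 6.5% → £0.494
Salad bar box £10.43: ready-to-eat food → 6.5% → £0.67795
Subtotal = £833.68; unrounded tax = £5.1358 → £5.14; total due = £838.82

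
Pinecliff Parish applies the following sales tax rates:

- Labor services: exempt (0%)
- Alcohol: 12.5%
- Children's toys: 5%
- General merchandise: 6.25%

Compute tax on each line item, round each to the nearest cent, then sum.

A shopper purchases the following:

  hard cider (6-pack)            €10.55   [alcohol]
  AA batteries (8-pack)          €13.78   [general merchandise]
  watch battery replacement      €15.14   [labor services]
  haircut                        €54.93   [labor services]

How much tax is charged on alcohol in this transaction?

Hard cider (6-pack) €10.55: alcohol → 12.5% → €1.32
Tax on alcohol = €1.32

€1.32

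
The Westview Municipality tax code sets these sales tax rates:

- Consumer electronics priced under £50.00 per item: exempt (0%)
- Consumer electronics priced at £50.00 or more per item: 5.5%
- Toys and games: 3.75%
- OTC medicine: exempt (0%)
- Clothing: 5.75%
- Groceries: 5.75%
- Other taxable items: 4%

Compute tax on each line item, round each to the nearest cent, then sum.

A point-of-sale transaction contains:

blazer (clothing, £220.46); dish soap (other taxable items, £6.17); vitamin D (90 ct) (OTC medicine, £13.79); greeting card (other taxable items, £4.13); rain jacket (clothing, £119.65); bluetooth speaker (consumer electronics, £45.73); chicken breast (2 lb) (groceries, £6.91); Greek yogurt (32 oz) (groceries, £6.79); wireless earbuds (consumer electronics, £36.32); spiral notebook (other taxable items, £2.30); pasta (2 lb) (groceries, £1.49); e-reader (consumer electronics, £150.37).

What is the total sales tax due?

£29.22

Blazer £220.46: clothing → 5.75% → £12.68
Dish soap £6.17: other taxable items → 4% → £0.25
Vitamin D (90 ct) £13.79: OTC medicine → 0% → £0.00
Greeting card £4.13: other taxable items → 4% → £0.17
Rain jacket £119.65: clothing → 5.75% → £6.88
Bluetooth speaker £45.73: consumer electronics, under £50.00 → 0% → £0.00
Chicken breast (2 lb) £6.91: groceries → 5.75% → £0.40
Greek yogurt (32 oz) £6.79: groceries → 5.75% → £0.39
Wireless earbuds £36.32: consumer electronics, under £50.00 → 0% → £0.00
Spiral notebook £2.30: other taxable items → 4% → £0.09
Pasta (2 lb) £1.49: groceries → 5.75% → £0.09
E-reader £150.37: consumer electronics, £50.00 or more → 5.5% → £8.27
Total tax = £12.68 + £0.25 + £0.17 + £6.88 + £0.40 + £0.39 + £0.09 + £0.09 + £8.27 = £29.22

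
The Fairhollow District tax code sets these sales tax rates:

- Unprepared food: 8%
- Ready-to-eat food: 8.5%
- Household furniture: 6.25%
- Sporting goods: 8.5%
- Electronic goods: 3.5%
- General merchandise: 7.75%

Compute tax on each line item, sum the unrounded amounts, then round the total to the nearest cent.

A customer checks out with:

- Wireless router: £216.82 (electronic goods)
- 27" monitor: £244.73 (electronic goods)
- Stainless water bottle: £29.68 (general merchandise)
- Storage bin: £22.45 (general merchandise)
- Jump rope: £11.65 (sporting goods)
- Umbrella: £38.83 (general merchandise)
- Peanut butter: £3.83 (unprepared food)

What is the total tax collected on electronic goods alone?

Wireless router £216.82: electronic goods → 3.5% → £7.5887
27" monitor £244.73: electronic goods → 3.5% → £8.56555
Tax on electronic goods: unrounded sum = £16.15425 → £16.15

£16.15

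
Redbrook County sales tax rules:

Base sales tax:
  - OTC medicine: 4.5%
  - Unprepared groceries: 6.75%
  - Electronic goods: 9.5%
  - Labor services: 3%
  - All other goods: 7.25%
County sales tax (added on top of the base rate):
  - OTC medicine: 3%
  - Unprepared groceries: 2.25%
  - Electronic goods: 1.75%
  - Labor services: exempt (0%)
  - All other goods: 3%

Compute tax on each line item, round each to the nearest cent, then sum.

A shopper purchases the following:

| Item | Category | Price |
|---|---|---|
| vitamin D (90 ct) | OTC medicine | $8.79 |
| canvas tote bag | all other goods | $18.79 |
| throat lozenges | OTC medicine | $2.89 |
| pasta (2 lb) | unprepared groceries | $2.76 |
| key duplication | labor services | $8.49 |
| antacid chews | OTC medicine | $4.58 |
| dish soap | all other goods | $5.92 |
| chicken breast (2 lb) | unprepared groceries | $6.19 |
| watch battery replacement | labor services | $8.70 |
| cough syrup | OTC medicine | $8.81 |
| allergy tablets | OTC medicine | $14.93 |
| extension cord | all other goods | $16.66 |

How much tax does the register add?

$8.57

Vitamin D (90 ct) $8.79: OTC medicine → 4.5% + 3% county = 7.5% → $0.66
Canvas tote bag $18.79: all other goods → 7.25% + 3% county = 10.25% → $1.93
Throat lozenges $2.89: OTC medicine → 4.5% + 3% county = 7.5% → $0.22
Pasta (2 lb) $2.76: unprepared groceries → 6.75% + 2.25% county = 9% → $0.25
Key duplication $8.49: labor services → 3% + 0% county = 3% → $0.25
Antacid chews $4.58: OTC medicine → 4.5% + 3% county = 7.5% → $0.34
Dish soap $5.92: all other goods → 7.25% + 3% county = 10.25% → $0.61
Chicken breast (2 lb) $6.19: unprepared groceries → 6.75% + 2.25% county = 9% → $0.56
Watch battery replacement $8.70: labor services → 3% + 0% county = 3% → $0.26
Cough syrup $8.81: OTC medicine → 4.5% + 3% county = 7.5% → $0.66
Allergy tablets $14.93: OTC medicine → 4.5% + 3% county = 7.5% → $1.12
Extension cord $16.66: all other goods → 7.25% + 3% county = 10.25% → $1.71
Total tax = $0.66 + $1.93 + $0.22 + $0.25 + $0.25 + $0.34 + $0.61 + $0.56 + $0.26 + $0.66 + $1.12 + $1.71 = $8.57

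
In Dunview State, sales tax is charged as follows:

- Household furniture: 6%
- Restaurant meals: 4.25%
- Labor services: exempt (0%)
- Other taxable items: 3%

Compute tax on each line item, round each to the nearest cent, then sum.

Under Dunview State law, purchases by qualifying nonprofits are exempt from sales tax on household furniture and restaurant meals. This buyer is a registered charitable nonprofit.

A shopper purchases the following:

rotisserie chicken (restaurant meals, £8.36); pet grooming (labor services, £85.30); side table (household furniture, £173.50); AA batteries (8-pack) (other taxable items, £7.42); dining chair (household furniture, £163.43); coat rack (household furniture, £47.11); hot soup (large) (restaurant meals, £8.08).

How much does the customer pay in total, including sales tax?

£493.42

Rotisserie chicken £8.36: restaurant meals, buyer-exempt → 0% → £0.00
Pet grooming £85.30: labor services → 0% → £0.00
Side table £173.50: household furniture, buyer-exempt → 0% → £0.00
AA batteries (8-pack) £7.42: other taxable items → 3% → £0.22
Dining chair £163.43: household furniture, buyer-exempt → 0% → £0.00
Coat rack £47.11: household furniture, buyer-exempt → 0% → £0.00
Hot soup (large) £8.08: restaurant meals, buyer-exempt → 0% → £0.00
Subtotal = £493.20; tax = £0.22; total due = £493.42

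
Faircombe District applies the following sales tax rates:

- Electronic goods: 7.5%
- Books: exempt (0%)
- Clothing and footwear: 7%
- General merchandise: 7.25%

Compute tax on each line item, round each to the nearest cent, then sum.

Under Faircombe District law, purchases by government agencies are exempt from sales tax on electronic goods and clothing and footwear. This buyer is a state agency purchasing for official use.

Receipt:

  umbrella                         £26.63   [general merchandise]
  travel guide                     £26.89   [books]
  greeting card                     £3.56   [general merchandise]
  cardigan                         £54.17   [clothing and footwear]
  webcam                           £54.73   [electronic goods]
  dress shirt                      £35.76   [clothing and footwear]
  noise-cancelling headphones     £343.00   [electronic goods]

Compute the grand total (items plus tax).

£546.93

Umbrella £26.63: general merchandise → 7.25% → £1.93
Travel guide £26.89: books → 0% → £0.00
Greeting card £3.56: general merchandise → 7.25% → £0.26
Cardigan £54.17: clothing and footwear, buyer-exempt → 0% → £0.00
Webcam £54.73: electronic goods, buyer-exempt → 0% → £0.00
Dress shirt £35.76: clothing and footwear, buyer-exempt → 0% → £0.00
Noise-cancelling headphones £343.00: electronic goods, buyer-exempt → 0% → £0.00
Subtotal = £544.74; tax = £2.19; total due = £546.93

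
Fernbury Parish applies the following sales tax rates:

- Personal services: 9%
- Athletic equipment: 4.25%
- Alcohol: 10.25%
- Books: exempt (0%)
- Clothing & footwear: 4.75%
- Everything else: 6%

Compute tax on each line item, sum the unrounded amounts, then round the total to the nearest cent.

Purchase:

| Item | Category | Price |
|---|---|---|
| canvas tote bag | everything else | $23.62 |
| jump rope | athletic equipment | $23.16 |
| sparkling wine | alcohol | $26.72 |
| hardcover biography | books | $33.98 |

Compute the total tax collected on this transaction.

Canvas tote bag $23.62: everything else → 6% → $1.4172
Jump rope $23.16: athletic equipment → 4.25% → $0.9843
Sparkling wine $26.72: alcohol → 10.25% → $2.7388
Hardcover biography $33.98: books → 0% → $0.00
Unrounded tax sum = $5.1403 → $5.14

$5.14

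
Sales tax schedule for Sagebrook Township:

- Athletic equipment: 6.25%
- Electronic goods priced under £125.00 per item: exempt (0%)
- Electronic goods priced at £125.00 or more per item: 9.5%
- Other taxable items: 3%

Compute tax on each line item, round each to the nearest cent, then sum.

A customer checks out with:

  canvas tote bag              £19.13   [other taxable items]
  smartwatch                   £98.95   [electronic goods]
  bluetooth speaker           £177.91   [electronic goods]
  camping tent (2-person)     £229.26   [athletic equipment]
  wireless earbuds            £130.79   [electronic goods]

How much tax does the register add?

Canvas tote bag £19.13: other taxable items → 3% → £0.57
Smartwatch £98.95: electronic goods, under £125.00 → 0% → £0.00
Bluetooth speaker £177.91: electronic goods, £125.00 or more → 9.5% → £16.90
Camping tent (2-person) £229.26: athletic equipment → 6.25% → £14.33
Wireless earbuds £130.79: electronic goods, £125.00 or more → 9.5% → £12.43
Total tax = £0.57 + £16.90 + £14.33 + £12.43 = £44.23

£44.23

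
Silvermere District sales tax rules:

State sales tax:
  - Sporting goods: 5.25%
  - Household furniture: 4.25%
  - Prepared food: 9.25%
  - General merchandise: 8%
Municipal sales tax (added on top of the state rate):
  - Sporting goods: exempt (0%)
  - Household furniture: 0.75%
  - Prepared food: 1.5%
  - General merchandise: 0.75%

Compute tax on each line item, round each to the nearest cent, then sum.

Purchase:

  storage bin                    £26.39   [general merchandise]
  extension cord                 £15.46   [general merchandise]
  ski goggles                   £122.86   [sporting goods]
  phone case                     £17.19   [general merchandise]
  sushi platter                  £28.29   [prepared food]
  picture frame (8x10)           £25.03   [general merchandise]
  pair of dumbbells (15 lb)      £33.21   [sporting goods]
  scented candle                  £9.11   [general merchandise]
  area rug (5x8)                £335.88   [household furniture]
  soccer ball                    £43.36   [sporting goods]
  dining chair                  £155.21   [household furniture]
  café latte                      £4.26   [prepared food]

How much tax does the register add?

£46.67

Storage bin £26.39: general merchandise → 8% + 0.75% municipal = 8.75% → £2.31
Extension cord £15.46: general merchandise → 8% + 0.75% municipal = 8.75% → £1.35
Ski goggles £122.86: sporting goods → 5.25% + 0% municipal = 5.25% → £6.45
Phone case £17.19: general merchandise → 8% + 0.75% municipal = 8.75% → £1.50
Sushi platter £28.29: prepared food → 9.25% + 1.5% municipal = 10.75% → £3.04
Picture frame (8x10) £25.03: general merchandise → 8% + 0.75% municipal = 8.75% → £2.19
Pair of dumbbells (15 lb) £33.21: sporting goods → 5.25% + 0% municipal = 5.25% → £1.74
Scented candle £9.11: general merchandise → 8% + 0.75% municipal = 8.75% → £0.80
Area rug (5x8) £335.88: household furniture → 4.25% + 0.75% municipal = 5% → £16.79
Soccer ball £43.36: sporting goods → 5.25% + 0% municipal = 5.25% → £2.28
Dining chair £155.21: household furniture → 4.25% + 0.75% municipal = 5% → £7.76
Café latte £4.26: prepared food → 9.25% + 1.5% municipal = 10.75% → £0.46
Total tax = £2.31 + £1.35 + £6.45 + £1.50 + £3.04 + £2.19 + £1.74 + £0.80 + £16.79 + £2.28 + £7.76 + £0.46 = £46.67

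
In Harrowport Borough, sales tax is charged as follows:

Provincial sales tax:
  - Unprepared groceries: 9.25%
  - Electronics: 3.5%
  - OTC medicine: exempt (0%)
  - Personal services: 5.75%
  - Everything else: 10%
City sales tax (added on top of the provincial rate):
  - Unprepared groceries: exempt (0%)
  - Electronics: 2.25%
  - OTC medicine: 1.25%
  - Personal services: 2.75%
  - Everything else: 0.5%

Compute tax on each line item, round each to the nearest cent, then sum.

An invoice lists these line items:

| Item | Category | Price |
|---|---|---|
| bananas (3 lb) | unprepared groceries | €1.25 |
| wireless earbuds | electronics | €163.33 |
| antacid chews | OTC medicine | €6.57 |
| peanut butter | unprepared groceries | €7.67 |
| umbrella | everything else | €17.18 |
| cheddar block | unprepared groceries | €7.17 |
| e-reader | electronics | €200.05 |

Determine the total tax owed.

Bananas (3 lb) €1.25: unprepared groceries → 9.25% + 0% city = 9.25% → €0.12
Wireless earbuds €163.33: electronics → 3.5% + 2.25% city = 5.75% → €9.39
Antacid chews €6.57: OTC medicine → 0% + 1.25% city = 1.25% → €0.08
Peanut butter €7.67: unprepared groceries → 9.25% + 0% city = 9.25% → €0.71
Umbrella €17.18: everything else → 10% + 0.5% city = 10.5% → €1.80
Cheddar block €7.17: unprepared groceries → 9.25% + 0% city = 9.25% → €0.66
E-reader €200.05: electronics → 3.5% + 2.25% city = 5.75% → €11.50
Total tax = €0.12 + €9.39 + €0.08 + €0.71 + €1.80 + €0.66 + €11.50 = €24.26

€24.26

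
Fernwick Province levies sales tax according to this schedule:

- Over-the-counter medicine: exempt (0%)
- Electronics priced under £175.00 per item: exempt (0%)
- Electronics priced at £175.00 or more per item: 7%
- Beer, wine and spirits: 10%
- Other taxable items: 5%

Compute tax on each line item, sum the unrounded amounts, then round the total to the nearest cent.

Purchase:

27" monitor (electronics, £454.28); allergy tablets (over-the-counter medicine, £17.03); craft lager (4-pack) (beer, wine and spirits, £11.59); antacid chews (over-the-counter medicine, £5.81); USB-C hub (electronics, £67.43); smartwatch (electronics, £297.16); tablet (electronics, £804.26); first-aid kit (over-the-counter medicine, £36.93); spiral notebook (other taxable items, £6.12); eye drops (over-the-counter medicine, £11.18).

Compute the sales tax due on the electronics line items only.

£108.90

27" monitor £454.28: electronics, £175.00 or more → 7% → £31.7996
USB-C hub £67.43: electronics, under £175.00 → 0% → £0.00
Smartwatch £297.16: electronics, £175.00 or more → 7% → £20.8012
Tablet £804.26: electronics, £175.00 or more → 7% → £56.2982
Tax on electronics: unrounded sum = £108.899 → £108.90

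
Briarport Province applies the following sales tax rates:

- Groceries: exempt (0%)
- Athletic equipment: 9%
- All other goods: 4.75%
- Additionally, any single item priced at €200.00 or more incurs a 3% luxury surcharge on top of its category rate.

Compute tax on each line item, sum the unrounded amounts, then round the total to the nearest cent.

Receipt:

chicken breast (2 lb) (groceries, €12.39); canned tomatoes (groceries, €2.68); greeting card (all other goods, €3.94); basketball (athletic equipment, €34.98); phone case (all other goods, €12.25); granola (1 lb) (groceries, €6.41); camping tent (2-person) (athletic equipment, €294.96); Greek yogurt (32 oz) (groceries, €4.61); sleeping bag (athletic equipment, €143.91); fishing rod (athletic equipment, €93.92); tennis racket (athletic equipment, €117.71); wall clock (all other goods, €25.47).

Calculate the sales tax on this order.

€72.52

Chicken breast (2 lb) €12.39: groceries → 0% → €0.00
Canned tomatoes €2.68: groceries → 0% → €0.00
Greeting card €3.94: all other goods → 4.75% → €0.18715
Basketball €34.98: athletic equipment → 9% → €3.1482
Phone case €12.25: all other goods → 4.75% → €0.581875
Granola (1 lb) €6.41: groceries → 0% → €0.00
Camping tent (2-person) €294.96: athletic equipment → 9% + 3% surcharge = 12% → €35.3952
Greek yogurt (32 oz) €4.61: groceries → 0% → €0.00
Sleeping bag €143.91: athletic equipment → 9% → €12.9519
Fishing rod €93.92: athletic equipment → 9% → €8.4528
Tennis racket €117.71: athletic equipment → 9% → €10.5939
Wall clock €25.47: all other goods → 4.75% → €1.209825
Unrounded tax sum = €72.52085 → €72.52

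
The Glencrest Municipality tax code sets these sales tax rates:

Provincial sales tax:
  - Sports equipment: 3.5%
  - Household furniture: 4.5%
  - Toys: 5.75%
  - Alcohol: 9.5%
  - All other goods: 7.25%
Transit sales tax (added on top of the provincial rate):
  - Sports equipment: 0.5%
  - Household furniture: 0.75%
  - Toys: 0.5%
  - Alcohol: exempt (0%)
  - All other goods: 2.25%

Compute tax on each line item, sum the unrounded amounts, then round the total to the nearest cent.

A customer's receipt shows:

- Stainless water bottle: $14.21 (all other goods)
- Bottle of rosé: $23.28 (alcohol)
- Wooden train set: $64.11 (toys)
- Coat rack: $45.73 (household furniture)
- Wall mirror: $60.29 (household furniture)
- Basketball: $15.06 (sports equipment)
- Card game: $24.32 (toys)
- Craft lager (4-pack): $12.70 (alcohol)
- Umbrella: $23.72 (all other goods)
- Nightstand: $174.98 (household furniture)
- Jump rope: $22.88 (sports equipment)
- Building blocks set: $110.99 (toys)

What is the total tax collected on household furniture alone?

$14.75

Coat rack $45.73: household furniture → 4.5% + 0.75% transit = 5.25% → $2.400825
Wall mirror $60.29: household furniture → 4.5% + 0.75% transit = 5.25% → $3.165225
Nightstand $174.98: household furniture → 4.5% + 0.75% transit = 5.25% → $9.18645
Tax on household furniture: unrounded sum = $14.7525 → $14.75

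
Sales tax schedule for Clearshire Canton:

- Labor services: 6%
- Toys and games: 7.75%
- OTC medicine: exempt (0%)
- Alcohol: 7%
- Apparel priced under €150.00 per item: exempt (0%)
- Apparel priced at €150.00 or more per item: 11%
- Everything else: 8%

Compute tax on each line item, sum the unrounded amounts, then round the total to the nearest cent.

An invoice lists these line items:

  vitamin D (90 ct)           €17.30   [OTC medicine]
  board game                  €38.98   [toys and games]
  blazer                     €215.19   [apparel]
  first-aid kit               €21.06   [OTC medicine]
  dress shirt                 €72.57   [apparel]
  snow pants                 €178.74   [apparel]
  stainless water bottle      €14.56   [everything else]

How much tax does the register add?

Vitamin D (90 ct) €17.30: OTC medicine → 0% → €0.00
Board game €38.98: toys and games → 7.75% → €3.02095
Blazer €215.19: apparel, €150.00 or more → 11% → €23.6709
First-aid kit €21.06: OTC medicine → 0% → €0.00
Dress shirt €72.57: apparel, under €150.00 → 0% → €0.00
Snow pants €178.74: apparel, €150.00 or more → 11% → €19.6614
Stainless water bottle €14.56: everything else → 8% → €1.1648
Unrounded tax sum = €47.51805 → €47.52

€47.52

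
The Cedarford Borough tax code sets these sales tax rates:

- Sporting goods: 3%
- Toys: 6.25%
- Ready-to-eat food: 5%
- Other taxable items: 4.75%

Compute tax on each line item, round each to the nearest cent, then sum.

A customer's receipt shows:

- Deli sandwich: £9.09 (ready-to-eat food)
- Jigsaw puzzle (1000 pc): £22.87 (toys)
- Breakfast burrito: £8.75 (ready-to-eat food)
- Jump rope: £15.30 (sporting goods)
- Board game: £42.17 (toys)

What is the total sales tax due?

£5.42

Deli sandwich £9.09: ready-to-eat food → 5% → £0.45
Jigsaw puzzle (1000 pc) £22.87: toys → 6.25% → £1.43
Breakfast burrito £8.75: ready-to-eat food → 5% → £0.44
Jump rope £15.30: sporting goods → 3% → £0.46
Board game £42.17: toys → 6.25% → £2.64
Total tax = £0.45 + £1.43 + £0.44 + £0.46 + £2.64 = £5.42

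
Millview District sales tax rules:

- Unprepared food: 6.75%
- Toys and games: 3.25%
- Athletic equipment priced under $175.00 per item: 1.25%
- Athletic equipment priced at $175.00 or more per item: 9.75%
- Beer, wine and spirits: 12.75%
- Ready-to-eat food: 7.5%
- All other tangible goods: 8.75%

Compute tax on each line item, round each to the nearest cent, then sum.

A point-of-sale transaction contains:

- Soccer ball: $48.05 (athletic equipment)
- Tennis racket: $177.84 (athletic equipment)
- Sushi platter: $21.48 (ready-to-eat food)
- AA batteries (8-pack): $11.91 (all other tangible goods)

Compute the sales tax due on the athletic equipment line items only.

Soccer ball $48.05: athletic equipment, under $175.00 → 1.25% → $0.60
Tennis racket $177.84: athletic equipment, $175.00 or more → 9.75% → $17.34
Tax on athletic equipment = $0.60 + $17.34 = $17.94

$17.94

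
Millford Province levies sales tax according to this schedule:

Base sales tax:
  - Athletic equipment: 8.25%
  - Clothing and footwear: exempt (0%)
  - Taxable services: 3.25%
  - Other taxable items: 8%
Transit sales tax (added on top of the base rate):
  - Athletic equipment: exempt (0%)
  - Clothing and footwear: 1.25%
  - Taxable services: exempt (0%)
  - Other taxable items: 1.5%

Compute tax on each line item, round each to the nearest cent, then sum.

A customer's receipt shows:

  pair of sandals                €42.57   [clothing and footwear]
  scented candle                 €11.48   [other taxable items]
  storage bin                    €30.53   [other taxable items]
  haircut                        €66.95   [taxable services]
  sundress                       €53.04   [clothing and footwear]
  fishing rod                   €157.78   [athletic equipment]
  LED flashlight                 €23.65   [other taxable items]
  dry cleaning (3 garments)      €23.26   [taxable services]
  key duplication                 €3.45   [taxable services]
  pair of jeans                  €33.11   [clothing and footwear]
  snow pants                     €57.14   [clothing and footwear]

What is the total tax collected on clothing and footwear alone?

Pair of sandals €42.57: clothing and footwear → 0% + 1.25% transit = 1.25% → €0.53
Sundress €53.04: clothing and footwear → 0% + 1.25% transit = 1.25% → €0.66
Pair of jeans €33.11: clothing and footwear → 0% + 1.25% transit = 1.25% → €0.41
Snow pants €57.14: clothing and footwear → 0% + 1.25% transit = 1.25% → €0.71
Tax on clothing and footwear = €0.53 + €0.66 + €0.41 + €0.71 = €2.31

€2.31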